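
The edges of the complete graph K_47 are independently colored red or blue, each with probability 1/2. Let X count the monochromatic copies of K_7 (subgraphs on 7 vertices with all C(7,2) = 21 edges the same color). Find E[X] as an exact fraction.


Let X = Σ_S X_S over the C(47, 7) = 62891499 subsets S of size 7, where X_S = 1 if the K_7 on S is monochromatic.
For a fixed S, the K_7 on S has C(7, 2) = 21 edges. P[all 21 edges red] = (1/2)^21, and likewise for blue, so P[monochromatic] = 2·(1/2)^21 = 2^{1 − 21} = 1/1048576.
Summing: E[X] = C(47, 7) · 2^{1 − 21} = 62891499 · 1/1048576 = 62891499/1048576.
Numerically: E[X] ≈ 59.978007.

E[X] = C(47,7)·2^(1−C(7,2)) = 62891499/1048576 ≈ 59.978007.


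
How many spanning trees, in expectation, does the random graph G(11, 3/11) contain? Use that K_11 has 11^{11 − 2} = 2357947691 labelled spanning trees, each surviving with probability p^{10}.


K_11 has 11^{11 − 2} = 2357947691 labelled spanning trees.
For each such spanning tree H, let X_H = 1 if all 10 edges of H are present in G. Then P[X_H = 1] = p^{10} = (3/11)^{10} = 59049/25937424601.
Summing the indicators: E[X] = Σ_H E[X_H] = 2357947691 · p^{10} = 2357947691 · 59049/25937424601 = 59049/11.
Numerically: E[X] ≈ 5368.1.

E[X] = 2357947691 · (3/11)^{10} = 59049/11 ≈ 5368.1.


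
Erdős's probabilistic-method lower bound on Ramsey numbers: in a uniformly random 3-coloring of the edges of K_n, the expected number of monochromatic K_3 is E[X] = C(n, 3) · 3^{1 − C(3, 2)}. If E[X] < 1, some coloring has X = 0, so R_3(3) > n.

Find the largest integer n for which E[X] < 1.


We need C(n, 3) · 3^{1 − 3} < 1, i.e. C(n, 3) < 3^{3 − 1} = 9.
Check values of n near the boundary:
  n = 3: C(3, 3) = 1; 1 < 9? YES
  n = 4: C(4, 3) = 4; 4 < 9? YES
  n = 5: C(5, 3) = 10; 10 < 9? NO
The largest n with C(n, 3) < 9 is n = 4 (where E[X] = 4/9 ≈ 0.444). Hence R_3(3) > 4, i.e. R_3(3) ≥ 5.

Largest n = 4; hence R_3(3) > 4.


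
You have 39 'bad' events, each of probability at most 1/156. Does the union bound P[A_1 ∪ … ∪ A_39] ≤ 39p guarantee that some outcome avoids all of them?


Union bound: P[∪_{i=1}^{39} A_i] ≤ Σ_i P[A_i] ≤ 39·p = 39·(1/156) = 1/4.
Numerically: 1/4 ≈ 0.2500000.
Is 1/4 < 1? YES.
Since P[∪ A_i] ≤ 1/4 < 1, the complement has P[∩ A_i^c] ≥ 1 − 1/4 = 3/4 > 0, so some outcome avoids every A_i.

39·p = 1/4 ≈ 0.2500000; existence CERTIFIED by the union bound.


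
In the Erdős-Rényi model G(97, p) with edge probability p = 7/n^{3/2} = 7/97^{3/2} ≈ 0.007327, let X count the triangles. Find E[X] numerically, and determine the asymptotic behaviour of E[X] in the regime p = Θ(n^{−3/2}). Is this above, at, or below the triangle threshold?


Number of potential triangles: C(97, 3) = 147440.
Each occurs with probability p³ ≈ (0.007327)³ ≈ 3.933882e-07.
By linearity: E[X] = C(97, 3)·p³ ≈ 147440 · 3.933882e-07 ≈ 0.0580.
Since α = 3/2 > 1, p = c/n^{3/2} = o(1/n) is below the triangle threshold p ~ 1/n. Asymptotically E[X] ~ (c³/6)·n^{3(1−α)} = (7³/6)·n^{-1.5} → 0, so by Markov's inequality G has no triangles w.h.p.

E[X] ≈ 0.0580; in regime p = Θ(1/n^{3/2}) E[X] tends to 0 (below the triangle threshold p ~ 1/n).


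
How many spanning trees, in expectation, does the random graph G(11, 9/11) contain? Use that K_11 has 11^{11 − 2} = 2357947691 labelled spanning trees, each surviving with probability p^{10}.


K_11 has 11^{11 − 2} = 2357947691 labelled spanning trees.
For each such spanning tree H, let X_H = 1 if all 10 edges of H are present in G. Then P[X_H = 1] = p^{10} = (9/11)^{10} = 3486784401/25937424601.
By linearity of expectation: E[X] = Σ_H E[X_H] = 2357947691 · p^{10} = 2357947691 · 3486784401/25937424601 = 3486784401/11.
Numerically: E[X] ≈ 3.17e+08.

E[X] = 2357947691 · (9/11)^{10} = 3486784401/11 ≈ 3.17e+08.


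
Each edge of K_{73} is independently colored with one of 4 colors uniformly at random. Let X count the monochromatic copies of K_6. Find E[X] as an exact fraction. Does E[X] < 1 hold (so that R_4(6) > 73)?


E[X] = C(73, 6) · 4^{1 − 15} = 170230452 · 4^{−14} = 170230452/268435456.
As a reduced fraction: E[X] = 42557613/67108864 ≈ 0.634158.
Is E[X] < 1? YES.
Since E[X] < 1, there exists a 4-coloring of K_{73} with no monochromatic K_6; hence R_4(6) > 73.

E[X] = 42557613/67108864 ≈ 0.634158; E[X] < 1, so R_4(6) > 73.


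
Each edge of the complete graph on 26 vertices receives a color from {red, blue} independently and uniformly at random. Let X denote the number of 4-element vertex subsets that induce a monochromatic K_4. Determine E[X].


Let X = Σ_S X_S over the C(26, 4) = 14950 subsets S of size 4, where X_S = 1 if the K_4 on S is monochromatic.
For a fixed S, the K_4 on S has C(4, 2) = 6 edges. P[all 6 edges red] = (1/2)^6, and likewise for blue, so P[monochromatic] = 2·(1/2)^6 = 2^{1 − 6} = 1/32.
By linearity of expectation: E[X] = C(26, 4) · 2^{1 − 6} = 14950 · 1/32 = 7475/16.
Numerically: E[X] ≈ 467.18750.

E[X] = C(26,4)·2^(1−C(4,2)) = 7475/16 ≈ 467.18750.


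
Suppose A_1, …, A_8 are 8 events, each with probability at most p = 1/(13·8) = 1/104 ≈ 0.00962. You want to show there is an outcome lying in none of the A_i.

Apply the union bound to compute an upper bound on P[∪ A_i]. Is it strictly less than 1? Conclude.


Union bound: P[∪_{i=1}^{8} A_i] ≤ Σ_i P[A_i] ≤ 8·p = 8·(1/104) = 1/13.
Numerically: 1/13 ≈ 0.07692.
Is 1/13 < 1? YES.
Since P[∪ A_i] ≤ 1/13 < 1, the complement has P[∩ A_i^c] ≥ 1 − 1/13 = 12/13 > 0, so some outcome avoids every A_i.

8·p = 1/13 ≈ 0.07692; existence CERTIFIED by the union bound.


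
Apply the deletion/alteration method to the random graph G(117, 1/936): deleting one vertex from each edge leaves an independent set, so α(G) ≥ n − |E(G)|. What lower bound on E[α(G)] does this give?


E[|E(G)|] = C(117, 2)·p = 6786 · (1/936) = 29/4.
E[α(G)] ≥ n − E[|E(G)|] = 117 − 29/4 = 439/4.
Numerically: ≈ 109.75000.
(This is only a lower bound; the true E[α(G)] may be larger.)

E[α(G)] ≥ 439/4 ≈ 109.75000.


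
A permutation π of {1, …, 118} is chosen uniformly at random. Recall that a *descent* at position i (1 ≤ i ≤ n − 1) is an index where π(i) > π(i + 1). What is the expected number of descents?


Write X = Σ X_I over i = 1, …, 117, with X_I the indicator of one descent.
There are 117 indicators.
For each fixed i, the pair (π(i), π(i+1)) is a uniformly random ordered pair of distinct values from {1, …, 118}; by symmetry P[π(i) > π(i+1)] = 1/2.
By linearity: E[X] = 117 · (1/2) = (118 − 1) · (1/2) = 117/2 ≈ 58.5000.

E[X] = 117/2 = 58.5000.


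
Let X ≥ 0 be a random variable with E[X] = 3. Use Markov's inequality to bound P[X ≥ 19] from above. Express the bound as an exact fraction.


μ = E[X] = 3, a = 19.
Markov: P[X ≥ 19] ≤ μ/a = (3)/19 = 3/19.
Numerically: ≈ 0.1579.
(Since a = 19 > μ = 3.0000, the bound 3/19 is < 1 and informative.)

P[X ≥ 19] ≤ 3/19 ≈ 0.1579.


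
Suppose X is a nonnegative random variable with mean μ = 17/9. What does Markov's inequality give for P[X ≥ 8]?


μ = E[X] = 17/9, a = 8.
Markov: P[X ≥ 8] ≤ μ/a = (17/9)/8 = 17/72.
Numerically: ≈ 0.236111.
(Since a = 8 > μ = 1.888889, the bound 17/72 is < 1 and informative.)

P[X ≥ 8] ≤ 17/72 ≈ 0.236111.


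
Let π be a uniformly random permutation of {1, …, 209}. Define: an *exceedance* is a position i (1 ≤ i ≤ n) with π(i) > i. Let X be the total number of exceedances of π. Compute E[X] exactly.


Write X = Σ_{i=1}^{209} X_i, where X_i = 1_{π(i) > i}.
For each fixed i, π(i) is uniform over {1, …, 209} (marginal of a uniform permutation), so P[π(i) > i] = (n − i)/n. Summing: Σ_{i=1}^{209} (n − i)/n = (0 + 1 + … + 208)/209 = 209(209 − 1)/(2·209) = (209 − 1)/2.
Hence E[X] = Σ_{i=1}^{209} (209 − i)/209 = 104 ≈ 104.000000.

E[X] = 104 = 104.000000.


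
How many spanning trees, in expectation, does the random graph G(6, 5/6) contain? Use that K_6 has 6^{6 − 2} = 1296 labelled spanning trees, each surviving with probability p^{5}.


K_6 has 6^{6 − 2} = 1296 labelled spanning trees.
For each such spanning tree H, let X_H = 1 if all 5 edges of H are present in G. Then P[X_H = 1] = p^{5} = (5/6)^{5} = 3125/7776.
Summing the indicators: E[X] = Σ_H E[X_H] = 1296 · p^{5} = 1296 · 3125/7776 = 3125/6.
Numerically: E[X] ≈ 520.83.

E[X] = 1296 · (5/6)^{5} = 3125/6 ≈ 520.83.


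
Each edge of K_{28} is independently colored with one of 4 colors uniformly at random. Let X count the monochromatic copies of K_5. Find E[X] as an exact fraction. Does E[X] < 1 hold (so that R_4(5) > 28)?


E[X] = C(28, 5) · 4^{1 − 10} = 98280 · 4^{−9} = 98280/262144.
As a reduced fraction: E[X] = 12285/32768 ≈ 0.375.
Is E[X] < 1? YES.
Since E[X] < 1, there exists a 4-coloring of K_{28} with no monochromatic K_5; hence R_4(5) > 28.

E[X] = 12285/32768 ≈ 0.375; E[X] < 1, so R_4(5) > 28.


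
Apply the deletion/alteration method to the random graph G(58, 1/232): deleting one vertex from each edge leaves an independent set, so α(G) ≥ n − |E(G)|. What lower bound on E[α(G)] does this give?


E[|E(G)|] = C(58, 2)·p = 1653 · (1/232) = 57/8.
E[α(G)] ≥ n − E[|E(G)|] = 58 − 57/8 = 407/8.
Numerically: ≈ 50.87500.
(This is only a lower bound; the true E[α(G)] may be larger.)

E[α(G)] ≥ 407/8 ≈ 50.87500.


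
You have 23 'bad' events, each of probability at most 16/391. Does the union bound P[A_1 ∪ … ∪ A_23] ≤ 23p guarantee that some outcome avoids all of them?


Union bound: P[∪_{i=1}^{23} A_i] ≤ Σ_i P[A_i] ≤ 23·p = 23·(16/391) = 16/17.
Numerically: 16/17 ≈ 0.94118.
Is 16/17 < 1? YES.
Since P[∪ A_i] ≤ 16/17 < 1, the complement has P[∩ A_i^c] ≥ 1 − 16/17 = 1/17 > 0, so some outcome avoids every A_i.

23·p = 16/17 ≈ 0.94118; existence CERTIFIED by the union bound.


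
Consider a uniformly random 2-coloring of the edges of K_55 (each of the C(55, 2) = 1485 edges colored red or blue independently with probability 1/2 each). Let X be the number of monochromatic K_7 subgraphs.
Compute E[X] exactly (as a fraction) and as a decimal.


Let X = Σ_S X_S over the C(55, 7) = 202927725 subsets S of size 7, where X_S = 1 if the K_7 on S is monochromatic.
For a fixed S, the K_7 on S has C(7, 2) = 21 edges. P[all 21 edges red] = (1/2)^21, and likewise for blue, so P[monochromatic] = 2·(1/2)^21 = 2^{1 − 21} = 1/1048576.
By linearity: E[X] = C(55, 7) · 2^{1 − 21} = 202927725 · 1/1048576 = 202927725/1048576.
Numerically: E[X] ≈ 193.5270.

E[X] = C(55,7)·2^(1−C(7,2)) = 202927725/1048576 ≈ 193.5270.


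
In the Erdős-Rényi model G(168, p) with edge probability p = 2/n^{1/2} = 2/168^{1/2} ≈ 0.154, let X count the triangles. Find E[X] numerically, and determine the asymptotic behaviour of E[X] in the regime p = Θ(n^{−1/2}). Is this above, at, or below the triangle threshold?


Number of potential triangles: C(168, 3) = 776216.
Each occurs with probability p³ ≈ (0.154)³ ≈ 3.67389e-03.
By linearity: E[X] = C(168, 3)·p³ ≈ 776216 · 3.67389e-03 ≈ 2851.732.
Since α = 1/2 < 1, p = c/n^{1/2} ≫ 1/n is above the triangle threshold p ~ 1/n. Asymptotically E[X] ~ (c³/6)·n^{3(1−α)} = (2³/6)·n^{1.5} → ∞; triangles are abundant w.h.p.

E[X] ≈ 2851.732; in regime p = Θ(1/n^{1/2}) E[X] diverges (above the triangle threshold p ~ 1/n).


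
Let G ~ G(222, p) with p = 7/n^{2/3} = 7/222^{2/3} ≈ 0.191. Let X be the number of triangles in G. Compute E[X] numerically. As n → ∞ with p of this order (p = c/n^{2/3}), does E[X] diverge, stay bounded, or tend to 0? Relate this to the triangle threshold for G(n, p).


Number of potential triangles: C(222, 3) = 1798940.
Each occurs with probability p³ ≈ (0.191)³ ≈ 6.95966e-03.
By linearity: E[X] = C(222, 3)·p³ ≈ 1798940 · 6.95966e-03 ≈ 12520.015.
Since α = 2/3 < 1, p = c/n^{2/3} ≫ 1/n is above the triangle threshold p ~ 1/n. Asymptotically E[X] ~ (c³/6)·n^{3(1−α)} = (7³/6)·n^{1} → ∞; triangles are abundant w.h.p.

E[X] ≈ 12520.015; in regime p = Θ(1/n^{2/3}) E[X] diverges (above the triangle threshold p ~ 1/n).


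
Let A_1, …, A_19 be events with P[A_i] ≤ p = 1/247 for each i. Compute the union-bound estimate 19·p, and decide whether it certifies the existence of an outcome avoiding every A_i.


Union bound: P[∪_{i=1}^{19} A_i] ≤ Σ_i P[A_i] ≤ 19·p = 19·(1/247) = 1/13.
Numerically: 1/13 ≈ 0.0769231.
Is 1/13 < 1? YES.
Since P[∪ A_i] ≤ 1/13 < 1, the complement has P[∩ A_i^c] ≥ 1 − 1/13 = 12/13 > 0, so some outcome avoids every A_i.

19·p = 1/13 ≈ 0.0769231; existence CERTIFIED by the union bound.


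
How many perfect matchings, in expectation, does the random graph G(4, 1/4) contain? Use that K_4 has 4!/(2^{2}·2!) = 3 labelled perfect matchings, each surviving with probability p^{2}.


K_4 has 4!/(2^{2}·2!) = 3 labelled perfect matchings.
For each such perfect matching H, let X_H = 1 if all 2 edges of H are present in G. Then P[X_H = 1] = p^{2} = (1/4)^{2} = 1/16.
Summing the indicators: E[X] = Σ_H E[X_H] = 3 · p^{2} = 3 · 1/16 = 3/16.
Numerically: E[X] ≈ 0.188.

E[X] = 3 · (1/4)^{2} = 3/16 ≈ 0.188.


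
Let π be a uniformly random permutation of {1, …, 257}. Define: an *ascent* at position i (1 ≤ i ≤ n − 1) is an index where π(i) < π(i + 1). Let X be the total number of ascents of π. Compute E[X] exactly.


Write X = Σ X_I over i = 1, …, 256, with X_I the indicator of one ascent.
There are 256 indicators.
For each fixed i, the pair (π(i), π(i+1)) is a uniformly random ordered pair of distinct values from {1, …, 257}; by symmetry P[π(i) < π(i+1)] = 1/2.
By linearity: E[X] = 256 · (1/2) = (257 − 1) · (1/2) = 128 ≈ 128.000000.

E[X] = 128 = 128.000000.


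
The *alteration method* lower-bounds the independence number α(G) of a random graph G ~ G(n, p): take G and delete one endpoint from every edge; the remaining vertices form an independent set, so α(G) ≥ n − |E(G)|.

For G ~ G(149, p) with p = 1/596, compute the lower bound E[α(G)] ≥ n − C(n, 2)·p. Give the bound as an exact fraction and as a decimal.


E[|E(G)|] = C(149, 2)·p = 11026 · (1/596) = 37/2.
E[α(G)] ≥ n − E[|E(G)|] = 149 − 37/2 = 261/2.
Numerically: ≈ 130.50000.
(This is only a lower bound; the true E[α(G)] may be larger.)

E[α(G)] ≥ 261/2 ≈ 130.50000.


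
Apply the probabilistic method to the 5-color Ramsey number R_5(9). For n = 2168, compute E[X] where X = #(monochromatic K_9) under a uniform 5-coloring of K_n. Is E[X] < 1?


E[X] = C(2168, 9) · 5^{1 − 36} = 2867804175977929537095120 · 5^{−35} = 2867804175977929537095120/2910383045673370361328125.
As a reduced fraction: E[X] = 573560835195585907419024/582076609134674072265625 ≈ 0.985.
Is E[X] < 1? YES.
Since E[X] < 1, there exists a 5-coloring of K_{2168} with no monochromatic K_9; hence R_5(9) > 2168.

E[X] = 573560835195585907419024/582076609134674072265625 ≈ 0.985; E[X] < 1, so R_5(9) > 2168.


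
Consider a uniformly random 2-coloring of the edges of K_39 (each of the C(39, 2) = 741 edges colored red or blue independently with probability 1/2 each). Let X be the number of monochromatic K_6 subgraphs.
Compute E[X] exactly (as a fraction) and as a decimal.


Let X = Σ_S X_S over the C(39, 6) = 3262623 subsets S of size 6, where X_S = 1 if the K_6 on S is monochromatic.
For a fixed S, the K_6 on S has C(6, 2) = 15 edges. P[all 15 edges red] = (1/2)^15, and likewise for blue, so P[monochromatic] = 2·(1/2)^15 = 2^{1 − 15} = 1/16384.
Summing: E[X] = C(39, 6) · 2^{1 − 15} = 3262623 · 1/16384 = 3262623/16384.
Numerically: E[X] ≈ 199.13470.

E[X] = C(39,6)·2^(1−C(6,2)) = 3262623/16384 ≈ 199.13470.


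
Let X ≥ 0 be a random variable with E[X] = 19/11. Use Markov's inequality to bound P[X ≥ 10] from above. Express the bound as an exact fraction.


μ = E[X] = 19/11, a = 10.
Markov: P[X ≥ 10] ≤ μ/a = (19/11)/10 = 19/110.
Numerically: ≈ 0.172727.
(Since a = 10 > μ = 1.727273, the bound 19/110 is < 1 and informative.)

P[X ≥ 10] ≤ 19/110 ≈ 0.172727.


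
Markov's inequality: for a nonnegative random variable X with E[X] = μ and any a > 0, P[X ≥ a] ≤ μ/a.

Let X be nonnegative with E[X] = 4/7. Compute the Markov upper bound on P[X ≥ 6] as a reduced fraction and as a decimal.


μ = E[X] = 4/7, a = 6.
Markov: P[X ≥ 6] ≤ μ/a = (4/7)/6 = 2/21.
Numerically: ≈ 0.0952.
(Since a = 6 > μ = 0.5714, the bound 2/21 is < 1 and informative.)

P[X ≥ 6] ≤ 2/21 ≈ 0.0952.


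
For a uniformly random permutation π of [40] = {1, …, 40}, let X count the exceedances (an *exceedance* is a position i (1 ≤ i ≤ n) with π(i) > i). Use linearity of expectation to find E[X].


Write X = Σ_{i=1}^{40} X_i, where X_i = 1_{π(i) > i}.
For each fixed i, π(i) is uniform over {1, …, 40} (marginal of a uniform permutation), so P[π(i) > i] = (n − i)/n. Summing: Σ_{i=1}^{40} (n − i)/n = (0 + 1 + … + 39)/40 = 40(40 − 1)/(2·40) = (40 − 1)/2.
Hence E[X] = Σ_{i=1}^{40} (40 − i)/40 = 39/2 ≈ 19.5000.

E[X] = 39/2 = 19.5000.


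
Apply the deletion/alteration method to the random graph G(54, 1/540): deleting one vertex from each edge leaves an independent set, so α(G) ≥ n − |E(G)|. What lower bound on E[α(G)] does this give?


E[|E(G)|] = C(54, 2)·p = 1431 · (1/540) = 53/20.
E[α(G)] ≥ n − E[|E(G)|] = 54 − 53/20 = 1027/20.
Numerically: ≈ 51.35000.
(This is only a lower bound; the true E[α(G)] may be larger.)

E[α(G)] ≥ 1027/20 ≈ 51.35000.


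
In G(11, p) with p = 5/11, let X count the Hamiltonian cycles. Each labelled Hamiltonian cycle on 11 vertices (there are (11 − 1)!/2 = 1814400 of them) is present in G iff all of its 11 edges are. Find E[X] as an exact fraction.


K_11 has (11 − 1)!/2 = 1814400 labelled Hamiltonian cycles.
For each such Hamiltonian cycle H, let X_H = 1 if all 11 edges of H are present in G. Then P[X_H = 1] = p^{11} = (5/11)^{11} = 48828125/285311670611.
Summing the indicators: E[X] = Σ_H E[X_H] = 1814400 · p^{11} = 1814400 · 48828125/285311670611 = 88593750000000/285311670611.
Numerically: E[X] ≈ 310.52.

E[X] = 1814400 · (5/11)^{11} = 88593750000000/285311670611 ≈ 310.52.


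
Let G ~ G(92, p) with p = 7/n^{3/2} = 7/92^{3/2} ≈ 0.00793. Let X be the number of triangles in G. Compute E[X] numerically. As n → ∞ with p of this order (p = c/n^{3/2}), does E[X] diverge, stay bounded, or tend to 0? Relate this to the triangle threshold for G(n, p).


Number of potential triangles: C(92, 3) = 125580.
Each occurs with probability p³ ≈ (0.00793)³ ≈ 4.99170e-07.
By linearity: E[X] = C(92, 3)·p³ ≈ 125580 · 4.99170e-07 ≈ 0.063.
Since α = 3/2 > 1, p = c/n^{3/2} = o(1/n) is below the triangle threshold p ~ 1/n. Asymptotically E[X] ~ (c³/6)·n^{3(1−α)} = (7³/6)·n^{-1.5} → 0, so by Markov's inequality G has no triangles w.h.p.

E[X] ≈ 0.063; in regime p = Θ(1/n^{3/2}) E[X] tends to 0 (below the triangle threshold p ~ 1/n).


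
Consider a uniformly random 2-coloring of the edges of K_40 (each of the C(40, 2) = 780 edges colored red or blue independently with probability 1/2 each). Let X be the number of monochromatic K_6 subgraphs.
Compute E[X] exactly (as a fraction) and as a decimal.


Let X = Σ_S X_S over the C(40, 6) = 3838380 subsets S of size 6, where X_S = 1 if the K_6 on S is monochromatic.
For a fixed S, the K_6 on S has C(6, 2) = 15 edges. P[all 15 edges red] = (1/2)^15, and likewise for blue, so P[monochromatic] = 2·(1/2)^15 = 2^{1 − 15} = 1/16384.
Summing: E[X] = C(40, 6) · 2^{1 − 15} = 3838380 · 1/16384 = 959595/4096.
Numerically: E[X] ≈ 234.27612.

E[X] = C(40,6)·2^(1−C(6,2)) = 959595/4096 ≈ 234.27612.


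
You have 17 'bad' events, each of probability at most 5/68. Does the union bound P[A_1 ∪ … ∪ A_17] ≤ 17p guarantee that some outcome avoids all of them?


Union bound: P[∪_{i=1}^{17} A_i] ≤ Σ_i P[A_i] ≤ 17·p = 17·(5/68) = 5/4.
Numerically: 5/4 ≈ 1.2500.
Is 5/4 < 1? NO.
Since the bound 5/4 is ≥ 1, the union bound is uninformative here; it does NOT by itself certify existence.

17·p = 5/4 ≈ 1.2500; existence NOT certified by the union bound.


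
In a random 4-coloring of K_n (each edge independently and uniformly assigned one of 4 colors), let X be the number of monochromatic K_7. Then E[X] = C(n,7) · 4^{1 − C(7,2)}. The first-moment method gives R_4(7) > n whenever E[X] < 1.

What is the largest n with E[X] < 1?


We need C(n, 7) · 4^{1 − 21} < 1, i.e. C(n, 7) < 4^{21 − 1} = 1099511627776.
Check values of n near the boundary:
  n = 179: C(179, 7) = 1037437234460; 1037437234460 < 1099511627776? YES
  n = 180: C(180, 7) = 1079414463600; 1079414463600 < 1099511627776? YES
  n = 181: C(181, 7) = 1122839183400; 1122839183400 < 1099511627776? NO
  n = 182: C(182, 7) = 1167752750736; 1167752750736 < 1099511627776? NO
  n = 183: C(183, 7) = 1214197462413; 1214197462413 < 1099511627776? NO
The largest n with C(n, 7) < 1099511627776 is n = 180 (where E[X] = 67463403975/68719476736 ≈ 0.9817). Hence R_4(7) > 180, i.e. R_4(7) ≥ 181.

Largest n = 180; hence R_4(7) > 180.


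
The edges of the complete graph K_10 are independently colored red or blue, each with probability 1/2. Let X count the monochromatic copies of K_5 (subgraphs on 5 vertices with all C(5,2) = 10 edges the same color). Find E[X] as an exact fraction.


Let X = Σ_S X_S over the C(10, 5) = 252 subsets S of size 5, where X_S = 1 if the K_5 on S is monochromatic.
For a fixed S, the K_5 on S has C(5, 2) = 10 edges. P[all 10 edges red] = (1/2)^10, and likewise for blue, so P[monochromatic] = 2·(1/2)^10 = 2^{1 − 10} = 1/512.
By linearity of expectation: E[X] = C(10, 5) · 2^{1 − 10} = 252 · 1/512 = 63/128.
Numerically: E[X] ≈ 0.492.

E[X] = C(10,5)·2^(1−C(5,2)) = 63/128 ≈ 0.492.


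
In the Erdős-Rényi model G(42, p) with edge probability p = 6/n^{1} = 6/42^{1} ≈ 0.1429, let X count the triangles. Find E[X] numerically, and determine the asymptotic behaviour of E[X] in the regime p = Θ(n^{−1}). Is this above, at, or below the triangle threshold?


Number of potential triangles: C(42, 3) = 11480.
Each occurs with probability p³ ≈ (0.1429)³ ≈ 2.915452e-03.
By linearity: E[X] = C(42, 3)·p³ ≈ 11480 · 2.915452e-03 ≈ 33.4694.
Here α = 1, so p = 6/n is exactly at the triangle threshold p ~ 1/n. Asymptotically E[X] → c³/6 = 6³/6 = 36 ≈ 36.0000, a bounded constant. In this regime the triangle count is asymptotically Poisson(c³/6).

E[X] ≈ 33.4694; in regime p = Θ(1/n^{1}) E[X] stays bounded (at the triangle threshold p ~ 1/n).


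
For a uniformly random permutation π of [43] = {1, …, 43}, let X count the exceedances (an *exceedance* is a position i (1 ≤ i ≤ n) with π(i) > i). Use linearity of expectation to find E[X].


Write X = Σ_{i=1}^{43} X_i, where X_i = 1_{π(i) > i}.
For each fixed i, π(i) is uniform over {1, …, 43} (marginal of a uniform permutation), so P[π(i) > i] = (n − i)/n. Summing: Σ_{i=1}^{43} (n − i)/n = (0 + 1 + … + 42)/43 = 43(43 − 1)/(2·43) = (43 − 1)/2.
Hence E[X] = Σ_{i=1}^{43} (43 − i)/43 = 21 ≈ 21.00000.

E[X] = 21 = 21.00000.


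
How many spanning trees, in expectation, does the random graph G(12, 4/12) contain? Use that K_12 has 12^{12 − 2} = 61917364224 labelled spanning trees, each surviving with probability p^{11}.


K_12 has 12^{12 − 2} = 61917364224 labelled spanning trees.
For each such spanning tree H, let X_H = 1 if all 11 edges of H are present in G. Then P[X_H = 1] = p^{11} = (1/3)^{11} = 1/177147.
By linearity of expectation: E[X] = Σ_H E[X_H] = 61917364224 · p^{11} = 61917364224 · 1/177147 = 1048576/3.
Numerically: E[X] ≈ 3.495e+05.

E[X] = 61917364224 · (1/3)^{11} = 1048576/3 ≈ 3.495e+05.


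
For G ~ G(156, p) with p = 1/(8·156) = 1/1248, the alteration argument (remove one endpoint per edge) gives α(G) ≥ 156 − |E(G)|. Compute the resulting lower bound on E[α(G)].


E[|E(G)|] = C(156, 2)·p = 12090 · (1/1248) = 155/16.
E[α(G)] ≥ n − E[|E(G)|] = 156 − 155/16 = 2341/16.
Numerically: ≈ 146.31250.
(This is only a lower bound; the true E[α(G)] may be larger.)

E[α(G)] ≥ 2341/16 ≈ 146.31250.


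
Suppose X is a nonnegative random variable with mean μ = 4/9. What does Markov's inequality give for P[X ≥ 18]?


μ = E[X] = 4/9, a = 18.
Markov: P[X ≥ 18] ≤ μ/a = (4/9)/18 = 2/81.
Numerically: ≈ 0.024691.
(Since a = 18 > μ = 0.444444, the bound 2/81 is < 1 and informative.)

P[X ≥ 18] ≤ 2/81 ≈ 0.024691.


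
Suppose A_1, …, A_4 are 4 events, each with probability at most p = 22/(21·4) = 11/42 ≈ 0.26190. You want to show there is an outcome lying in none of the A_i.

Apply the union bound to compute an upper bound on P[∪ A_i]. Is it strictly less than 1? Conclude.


Union bound: P[∪_{i=1}^{4} A_i] ≤ Σ_i P[A_i] ≤ 4·p = 4·(11/42) = 22/21.
Numerically: 22/21 ≈ 1.04762.
Is 22/21 < 1? NO.
Since the bound 22/21 is ≥ 1, the union bound is uninformative here; it does NOT by itself certify existence.

4·p = 22/21 ≈ 1.04762; existence NOT certified by the union bound.


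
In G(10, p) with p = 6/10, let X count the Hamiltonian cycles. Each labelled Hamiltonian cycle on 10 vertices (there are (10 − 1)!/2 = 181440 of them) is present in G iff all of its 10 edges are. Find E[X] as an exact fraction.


K_10 has (10 − 1)!/2 = 181440 labelled Hamiltonian cycles.
For each such Hamiltonian cycle H, let X_H = 1 if all 10 edges of H are present in G. Then P[X_H = 1] = p^{10} = (3/5)^{10} = 59049/9765625.
By linearity: E[X] = Σ_H E[X_H] = 181440 · p^{10} = 181440 · 59049/9765625 = 2142770112/1953125.
Numerically: E[X] ≈ 1097.1.

E[X] = 181440 · (3/5)^{10} = 2142770112/1953125 ≈ 1097.1.


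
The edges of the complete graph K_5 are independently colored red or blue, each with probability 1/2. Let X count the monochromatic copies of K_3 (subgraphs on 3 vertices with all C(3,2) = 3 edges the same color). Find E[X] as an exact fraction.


Let X = Σ_S X_S over the C(5, 3) = 10 subsets S of size 3, where X_S = 1 if the K_3 on S is monochromatic.
For a fixed S, the K_3 on S has C(3, 2) = 3 edges. P[all 3 edges red] = (1/2)^3, and likewise for blue, so P[monochromatic] = 2·(1/2)^3 = 2^{1 − 3} = 1/4.
Summing: E[X] = C(5, 3) · 2^{1 − 3} = 10 · 1/4 = 5/2.
Numerically: E[X] ≈ 2.500.

E[X] = C(5,3)·2^(1−C(3,2)) = 5/2 ≈ 2.500.


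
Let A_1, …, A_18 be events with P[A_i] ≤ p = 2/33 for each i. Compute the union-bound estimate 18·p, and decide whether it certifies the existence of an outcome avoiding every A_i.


Union bound: P[∪_{i=1}^{18} A_i] ≤ Σ_i P[A_i] ≤ 18·p = 18·(2/33) = 12/11.
Numerically: 12/11 ≈ 1.0909.
Is 12/11 < 1? NO.
Since the bound 12/11 is ≥ 1, the union bound is uninformative here; it does NOT by itself certify existence.

18·p = 12/11 ≈ 1.0909; existence NOT certified by the union bound.


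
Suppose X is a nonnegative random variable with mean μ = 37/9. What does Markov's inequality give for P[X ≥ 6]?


μ = E[X] = 37/9, a = 6.
Markov: P[X ≥ 6] ≤ μ/a = (37/9)/6 = 37/54.
Numerically: ≈ 0.6852.
(Since a = 6 > μ = 4.1111, the bound 37/54 is < 1 and informative.)

P[X ≥ 6] ≤ 37/54 ≈ 0.6852.


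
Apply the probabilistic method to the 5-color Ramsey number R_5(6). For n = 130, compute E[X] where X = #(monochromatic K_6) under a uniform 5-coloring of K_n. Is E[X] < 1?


E[X] = C(130, 6) · 5^{1 − 15} = 5963412000 · 5^{−14} = 5963412000/6103515625.
As a reduced fraction: E[X] = 47707296/48828125 ≈ 0.97705.
Is E[X] < 1? YES.
Since E[X] < 1, there exists a 5-coloring of K_{130} with no monochromatic K_6; hence R_5(6) > 130.

E[X] = 47707296/48828125 ≈ 0.97705; E[X] < 1, so R_5(6) > 130.


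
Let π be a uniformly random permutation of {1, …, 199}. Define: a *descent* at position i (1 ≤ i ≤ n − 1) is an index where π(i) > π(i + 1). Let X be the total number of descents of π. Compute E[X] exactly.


Write X = Σ X_I over i = 1, …, 198, with X_I the indicator of one descent.
There are 198 indicators.
For each fixed i, the pair (π(i), π(i+1)) is a uniformly random ordered pair of distinct values from {1, …, 199}; by symmetry P[π(i) > π(i+1)] = 1/2.
By linearity: E[X] = 198 · (1/2) = (199 − 1) · (1/2) = 99 ≈ 99.000.

E[X] = 99 = 99.000.


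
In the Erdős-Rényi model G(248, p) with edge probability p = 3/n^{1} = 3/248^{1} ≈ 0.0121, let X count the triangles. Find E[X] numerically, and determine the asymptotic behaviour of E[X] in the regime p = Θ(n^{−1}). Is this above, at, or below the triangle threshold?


Number of potential triangles: C(248, 3) = 2511496.
Each occurs with probability p³ ≈ (0.0121)³ ≈ 1.770145e-06.
By linearity: E[X] = C(248, 3)·p³ ≈ 2511496 · 1.770145e-06 ≈ 4.4457.
Here α = 1, so p = 3/n is exactly at the triangle threshold p ~ 1/n. Asymptotically E[X] → c³/6 = 3³/6 = 9/2 ≈ 4.5000, a bounded constant. In this regime the triangle count is asymptotically Poisson(c³/6).

E[X] ≈ 4.4457; in regime p = Θ(1/n^{1}) E[X] stays bounded (at the triangle threshold p ~ 1/n).


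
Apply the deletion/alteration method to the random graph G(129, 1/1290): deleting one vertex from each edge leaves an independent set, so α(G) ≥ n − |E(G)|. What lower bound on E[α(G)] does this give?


E[|E(G)|] = C(129, 2)·p = 8256 · (1/1290) = 32/5.
E[α(G)] ≥ n − E[|E(G)|] = 129 − 32/5 = 613/5.
Numerically: ≈ 122.600.
(This is only a lower bound; the true E[α(G)] may be larger.)

E[α(G)] ≥ 613/5 ≈ 122.600.


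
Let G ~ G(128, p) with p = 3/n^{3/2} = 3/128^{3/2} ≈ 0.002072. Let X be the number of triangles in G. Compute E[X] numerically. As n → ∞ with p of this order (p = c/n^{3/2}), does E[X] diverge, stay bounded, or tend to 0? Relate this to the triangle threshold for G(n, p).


Number of potential triangles: C(128, 3) = 341376.
Each occurs with probability p³ ≈ (0.002072)³ ≈ 8.890351e-09.
By linearity: E[X] = C(128, 3)·p³ ≈ 341376 · 8.890351e-09 ≈ 0.0030.
Since α = 3/2 > 1, p = c/n^{3/2} = o(1/n) is below the triangle threshold p ~ 1/n. Asymptotically E[X] ~ (c³/6)·n^{3(1−α)} = (3³/6)·n^{-1.5} → 0, so by Markov's inequality G has no triangles w.h.p.

E[X] ≈ 0.0030; in regime p = Θ(1/n^{3/2}) E[X] tends to 0 (below the triangle threshold p ~ 1/n).


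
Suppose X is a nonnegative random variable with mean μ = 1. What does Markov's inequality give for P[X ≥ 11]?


μ = E[X] = 1, a = 11.
Markov: P[X ≥ 11] ≤ μ/a = (1)/11 = 1/11.
Numerically: ≈ 0.0909.
(Since a = 11 > μ = 1.0000, the bound 1/11 is < 1 and informative.)

P[X ≥ 11] ≤ 1/11 ≈ 0.0909.


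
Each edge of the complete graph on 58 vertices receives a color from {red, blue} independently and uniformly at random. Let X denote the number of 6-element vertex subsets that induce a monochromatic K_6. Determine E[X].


Let X = Σ_S X_S over the C(58, 6) = 40475358 subsets S of size 6, where X_S = 1 if the K_6 on S is monochromatic.
For a fixed S, the K_6 on S has C(6, 2) = 15 edges. P[all 15 edges red] = (1/2)^15, and likewise for blue, so P[monochromatic] = 2·(1/2)^15 = 2^{1 − 15} = 1/16384.
Summing: E[X] = C(58, 6) · 2^{1 − 15} = 40475358 · 1/16384 = 20237679/8192.
Numerically: E[X] ≈ 2470.41980.

E[X] = C(58,6)·2^(1−C(6,2)) = 20237679/8192 ≈ 2470.41980.


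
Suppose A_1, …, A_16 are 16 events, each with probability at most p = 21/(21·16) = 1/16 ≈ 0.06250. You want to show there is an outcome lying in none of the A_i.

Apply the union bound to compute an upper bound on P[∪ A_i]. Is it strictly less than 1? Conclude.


Union bound: P[∪_{i=1}^{16} A_i] ≤ Σ_i P[A_i] ≤ 16·p = 16·(1/16) = 1.
Numerically: 1 ≈ 1.00000.
Is 1 < 1? NO.
Since the bound 1 is ≥ 1, the union bound is uninformative here; it does NOT by itself certify existence.

16·p = 1 ≈ 1.00000; existence NOT certified by the union bound.


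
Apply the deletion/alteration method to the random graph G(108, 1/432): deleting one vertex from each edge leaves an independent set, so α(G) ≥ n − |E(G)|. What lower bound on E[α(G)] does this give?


E[|E(G)|] = C(108, 2)·p = 5778 · (1/432) = 107/8.
E[α(G)] ≥ n − E[|E(G)|] = 108 − 107/8 = 757/8.
Numerically: ≈ 94.625.
(This is only a lower bound; the true E[α(G)] may be larger.)

E[α(G)] ≥ 757/8 ≈ 94.625.


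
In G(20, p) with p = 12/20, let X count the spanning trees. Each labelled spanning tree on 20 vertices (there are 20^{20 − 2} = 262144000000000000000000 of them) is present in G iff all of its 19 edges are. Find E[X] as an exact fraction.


K_20 has 20^{20 − 2} = 262144000000000000000000 labelled spanning trees.
For each such spanning tree H, let X_H = 1 if all 19 edges of H are present in G. Then P[X_H = 1] = p^{19} = (3/5)^{19} = 1162261467/19073486328125.
Summing the indicators: E[X] = Σ_H E[X_H] = 262144000000000000000000 · p^{19} = 262144000000000000000000 · 1162261467/19073486328125 = 79869999842655731712/5.
Numerically: E[X] ≈ 1.5974e+19.

E[X] = 262144000000000000000000 · (3/5)^{19} = 79869999842655731712/5 ≈ 1.5974e+19.


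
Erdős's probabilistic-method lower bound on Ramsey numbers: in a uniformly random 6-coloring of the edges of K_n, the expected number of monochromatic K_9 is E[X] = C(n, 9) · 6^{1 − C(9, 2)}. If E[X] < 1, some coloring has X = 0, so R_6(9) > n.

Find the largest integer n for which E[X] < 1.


We need C(n, 9) · 6^{1 − 36} < 1, i.e. C(n, 9) < 6^{36 − 1} = 1719070799748422591028658176.
Check values of n near the boundary:
  n = 4405: C(4405, 9) = 1706862792900636302463627150; 1706862792900636302463627150 < 1719070799748422591028658176? YES
  n = 4406: C(4406, 9) = 1710356485221788389505285700; 1710356485221788389505285700 < 1719070799748422591028658176? YES
  n = 4407: C(4407, 9) = 1713856532599459170657070050; 1713856532599459170657070050 < 1719070799748422591028658176? YES
  n = 4408: C(4408, 9) = 1717362945146264156457459600; 1717362945146264156457459600 < 1719070799748422591028658176? YES
  n = 4409: C(4409, 9) = 1720875732988608787686577131; 1720875732988608787686577131 < 1719070799748422591028658176? NO
  n = 4410: C(4410, 9) = 1724394906266704102180823710; 1724394906266704102180823710 < 1719070799748422591028658176? NO
  n = 4411: C(4411, 9) = 1727920475134582415883601405; 1727920475134582415883601405 < 1719070799748422591028658176? NO
The largest n with C(n, 9) < 1719070799748422591028658176 is n = 4408 (where E[X] = 35778394690547169926197075/35813974994758803979763712 ≈ 0.9990065). Hence R_6(9) > 4408, i.e. R_6(9) ≥ 4409.

Largest n = 4408; hence R_6(9) > 4408.


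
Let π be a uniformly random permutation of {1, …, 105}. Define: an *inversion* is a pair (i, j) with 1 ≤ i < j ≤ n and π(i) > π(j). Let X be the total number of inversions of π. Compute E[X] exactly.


Write X = Σ X_I over the C(105, 2) = 5460 pairs i < j, with X_I the indicator of one inversion.
There are 5460 indicators.
For each fixed pair i < j, the values π(i) and π(j) are two distinct elements of {1, …, 105} in uniformly random order; by symmetry P[π(i) > π(j)] = 1/2.
By linearity: E[X] = 5460 · (1/2) = C(105, 2) · (1/2) = 5460/2 = 2730 ≈ 2730.00000.

E[X] = 2730 = 2730.00000.


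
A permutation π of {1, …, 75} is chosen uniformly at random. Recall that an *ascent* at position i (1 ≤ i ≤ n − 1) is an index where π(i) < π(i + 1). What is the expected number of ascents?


Write X = Σ X_I over i = 1, …, 74, with X_I the indicator of one ascent.
There are 74 indicators.
For each fixed i, the pair (π(i), π(i+1)) is a uniformly random ordered pair of distinct values from {1, …, 75}; by symmetry P[π(i) < π(i+1)] = 1/2.
By linearity: E[X] = 74 · (1/2) = (75 − 1) · (1/2) = 37 ≈ 37.000000.

E[X] = 37 = 37.000000.


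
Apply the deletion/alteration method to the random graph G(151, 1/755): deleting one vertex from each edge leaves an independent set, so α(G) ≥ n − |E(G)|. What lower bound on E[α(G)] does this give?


E[|E(G)|] = C(151, 2)·p = 11325 · (1/755) = 15.
E[α(G)] ≥ n − E[|E(G)|] = 151 − 15 = 136.
Numerically: ≈ 136.00000.
(This is only a lower bound; the true E[α(G)] may be larger.)

E[α(G)] ≥ 136 ≈ 136.00000.


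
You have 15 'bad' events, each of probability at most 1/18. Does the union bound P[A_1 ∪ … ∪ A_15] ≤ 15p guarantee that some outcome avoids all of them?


Union bound: P[∪_{i=1}^{15} A_i] ≤ Σ_i P[A_i] ≤ 15·p = 15·(1/18) = 5/6.
Numerically: 5/6 ≈ 0.833.
Is 5/6 < 1? YES.
Since P[∪ A_i] ≤ 5/6 < 1, the complement has P[∩ A_i^c] ≥ 1 − 5/6 = 1/6 > 0, so some outcome avoids every A_i.

15·p = 5/6 ≈ 0.833; existence CERTIFIED by the union bound.


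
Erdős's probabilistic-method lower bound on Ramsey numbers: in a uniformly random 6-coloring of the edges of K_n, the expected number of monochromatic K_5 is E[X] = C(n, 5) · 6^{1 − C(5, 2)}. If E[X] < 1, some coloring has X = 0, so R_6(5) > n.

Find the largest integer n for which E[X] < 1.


We need C(n, 5) · 6^{1 − 10} < 1, i.e. C(n, 5) < 6^{10 − 1} = 10077696.
Check values of n near the boundary:
  n = 65: C(65, 5) = 8259888; 8259888 < 10077696? YES
  n = 66: C(66, 5) = 8936928; 8936928 < 10077696? YES
  n = 67: C(67, 5) = 9657648; 9657648 < 10077696? YES
  n = 68: C(68, 5) = 10424128; 10424128 < 10077696? NO
The largest n with C(n, 5) < 10077696 is n = 67 (where E[X] = 67067/69984 ≈ 0.958). Hence R_6(5) > 67, i.e. R_6(5) ≥ 68.

Largest n = 67; hence R_6(5) > 67.


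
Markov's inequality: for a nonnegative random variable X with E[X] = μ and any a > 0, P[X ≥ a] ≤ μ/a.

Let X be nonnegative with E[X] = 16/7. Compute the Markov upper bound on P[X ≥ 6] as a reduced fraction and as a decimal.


μ = E[X] = 16/7, a = 6.
Markov: P[X ≥ 6] ≤ μ/a = (16/7)/6 = 8/21.
Numerically: ≈ 0.380952.
(Since a = 6 > μ = 2.285714, the bound 8/21 is < 1 and informative.)

P[X ≥ 6] ≤ 8/21 ≈ 0.380952.


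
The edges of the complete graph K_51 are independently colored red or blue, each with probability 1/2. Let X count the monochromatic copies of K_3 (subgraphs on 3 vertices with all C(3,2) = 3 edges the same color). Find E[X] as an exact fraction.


Let X = Σ_S X_S over the C(51, 3) = 20825 subsets S of size 3, where X_S = 1 if the K_3 on S is monochromatic.
For a fixed S, the K_3 on S has C(3, 2) = 3 edges. P[all 3 edges red] = (1/2)^3, and likewise for blue, so P[monochromatic] = 2·(1/2)^3 = 2^{1 − 3} = 1/4.
By linearity of expectation: E[X] = C(51, 3) · 2^{1 − 3} = 20825 · 1/4 = 20825/4.
Numerically: E[X] ≈ 5206.25000.

E[X] = C(51,3)·2^(1−C(3,2)) = 20825/4 ≈ 5206.25000.


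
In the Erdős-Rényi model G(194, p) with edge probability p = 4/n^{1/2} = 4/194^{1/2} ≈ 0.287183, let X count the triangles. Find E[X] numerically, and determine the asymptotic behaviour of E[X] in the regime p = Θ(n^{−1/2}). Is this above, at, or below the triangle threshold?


Number of potential triangles: C(194, 3) = 1198144.
Each occurs with probability p³ ≈ (0.287183)³ ≈ 2.36852176e-02.
By linearity: E[X] = C(194, 3)·p³ ≈ 1198144 · 2.36852176e-02 ≈ 28378.301361.
Since α = 1/2 < 1, p = c/n^{1/2} ≫ 1/n is above the triangle threshold p ~ 1/n. Asymptotically E[X] ~ (c³/6)·n^{3(1−α)} = (4³/6)·n^{1.5} → ∞; triangles are abundant w.h.p.

E[X] ≈ 28378.301361; in regime p = Θ(1/n^{1/2}) E[X] diverges (above the triangle threshold p ~ 1/n).


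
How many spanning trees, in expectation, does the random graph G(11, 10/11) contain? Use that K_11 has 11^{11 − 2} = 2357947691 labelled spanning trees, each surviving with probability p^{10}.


K_11 has 11^{11 − 2} = 2357947691 labelled spanning trees.
For each such spanning tree H, let X_H = 1 if all 10 edges of H are present in G. Then P[X_H = 1] = p^{10} = (10/11)^{10} = 10000000000/25937424601.
Summing the indicators: E[X] = Σ_H E[X_H] = 2357947691 · p^{10} = 2357947691 · 10000000000/25937424601 = 10000000000/11.
Numerically: E[X] ≈ 9.09e+08.

E[X] = 2357947691 · (10/11)^{10} = 10000000000/11 ≈ 9.09e+08.
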